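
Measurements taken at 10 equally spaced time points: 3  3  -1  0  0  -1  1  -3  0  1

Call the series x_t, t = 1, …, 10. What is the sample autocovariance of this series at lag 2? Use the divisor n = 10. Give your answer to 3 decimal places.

-0.198

Mean x̄ = (3 + 3 − 1 + 0 + 0 − 1 + 1 − 3 + 0 + 1)/10 = 0.3000
Σ_{t=1}^{8}(x_t−x̄)(x_{t+2}−x̄) = -1.9800
γ_2 = -1.9800 / 10 = -0.198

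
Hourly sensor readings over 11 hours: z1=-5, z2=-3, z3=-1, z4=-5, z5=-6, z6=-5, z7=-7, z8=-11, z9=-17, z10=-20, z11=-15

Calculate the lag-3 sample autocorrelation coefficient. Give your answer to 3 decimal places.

Mean z̄ = (-5 − 3 − 1 − 5 − 6 − 5 − 7 − 11 − 17 − 20 − 15)/11 = -8.6364
Numerator Σ_{t=1}^{8}(z_t−z̄)(z_{t+3}−z̄) = 21.6033
Denominator Σ(z_t−z̄)² = 384.5455
r_3 = 21.6033 / 384.5455 = 0.056

0.056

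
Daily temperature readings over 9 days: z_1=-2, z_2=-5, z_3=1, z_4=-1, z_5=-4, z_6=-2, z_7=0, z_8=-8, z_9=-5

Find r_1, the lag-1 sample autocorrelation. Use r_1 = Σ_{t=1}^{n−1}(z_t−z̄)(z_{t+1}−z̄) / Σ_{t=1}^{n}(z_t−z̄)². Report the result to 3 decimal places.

Mean z̄ = (-2 − 5 + 1 − 1 − 4 − 2 + 0 − 8 − 5)/9 = -2.8889
Numerator Σ_{t=1}^{8}(z_t−z̄)(z_{t+1}−z̄) = -7.2346
Denominator Σ(z_t−z̄)² = 64.8889
r_1 = -7.2346 / 64.8889 = -0.111

-0.111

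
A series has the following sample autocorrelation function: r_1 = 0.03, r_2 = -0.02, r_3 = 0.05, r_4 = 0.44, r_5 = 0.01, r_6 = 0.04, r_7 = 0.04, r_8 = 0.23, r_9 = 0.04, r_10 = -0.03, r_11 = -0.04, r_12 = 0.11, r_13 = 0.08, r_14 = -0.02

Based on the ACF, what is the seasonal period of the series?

The largest autocorrelation is r_4 = 0.44, with a weaker echo at lag 8 (0.23); the remaining lags stay at or below 0.11.
The dominant spike at lag 4 indicates a seasonal period of 4.

4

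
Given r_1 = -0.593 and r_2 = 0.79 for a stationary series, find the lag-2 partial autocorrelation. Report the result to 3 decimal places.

0.676

φ_{22} = (r_2 − r_1²) / (1 − r_1²)
r_1² = (-0.593)² = 0.351649
Numerator = 0.79 − 0.3516 = 0.4384; denominator = 1 − 0.3516 = 0.6484
φ_{22} = 0.4384 / 0.6484 = 0.676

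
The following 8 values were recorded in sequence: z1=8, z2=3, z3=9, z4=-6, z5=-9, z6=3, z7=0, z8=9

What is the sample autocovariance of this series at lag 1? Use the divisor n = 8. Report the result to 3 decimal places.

Mean z̄ = (8 + 3 + 9 − 6 − 9 + 3 + 0 + 9)/8 = 2.1250
Σ_{t=1}^{7}(z_t−z̄)(z_{t+1}−z̄) = 19.4844
γ_1 = 19.4844 / 8 = 2.436

2.436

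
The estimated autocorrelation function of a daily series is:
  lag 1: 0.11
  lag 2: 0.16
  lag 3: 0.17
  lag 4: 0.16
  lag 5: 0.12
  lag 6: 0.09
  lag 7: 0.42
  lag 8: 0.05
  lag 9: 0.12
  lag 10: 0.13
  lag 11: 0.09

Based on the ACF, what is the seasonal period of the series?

7

The largest autocorrelation is r_7 = 0.42; the remaining lags stay at or below 0.17.
The dominant spike at lag 7 indicates a seasonal period of 7.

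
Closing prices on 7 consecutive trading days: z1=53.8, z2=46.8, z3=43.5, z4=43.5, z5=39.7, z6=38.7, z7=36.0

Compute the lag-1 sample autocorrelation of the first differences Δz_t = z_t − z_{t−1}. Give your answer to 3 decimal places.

-0.108

First differences Δz: -7.0, -3.3, 0.0, -3.8, -1.0, -2.7
Mean of differences = -2.9667
Numerator Σ(Δz_t−Δz̄)(Δz_{t+1}−Δz̄) = -3.2311
Denominator Σ(Δz_t−Δz̄)² = 29.8133
r_1(Δz) = -3.2311 / 29.8133 = -0.108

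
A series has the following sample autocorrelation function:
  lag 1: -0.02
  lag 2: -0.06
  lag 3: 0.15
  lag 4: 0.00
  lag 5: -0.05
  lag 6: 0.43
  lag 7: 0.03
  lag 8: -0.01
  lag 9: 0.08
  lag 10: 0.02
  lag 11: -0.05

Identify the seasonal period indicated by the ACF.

The largest autocorrelation is r_6 = 0.43; the remaining lags stay at or below 0.15.
The dominant spike at lag 6 indicates a seasonal period of 6.

6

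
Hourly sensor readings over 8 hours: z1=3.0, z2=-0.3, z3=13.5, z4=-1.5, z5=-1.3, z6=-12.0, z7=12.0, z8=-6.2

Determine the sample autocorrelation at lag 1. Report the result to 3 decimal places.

-0.458

Mean z̄ = (3.0 − 0.3 + 13.5 − 1.5 − 1.3 − 12.0 + 12.0 − 6.2)/8 = 0.9000
Deviations from mean: 2.1000, -1.2000, 12.6000, -2.4000, -2.2000, -12.9000, 11.1000, -7.1000
Numerator Σ_{t=1}^{7}(z_t−z̄)(z_{t+1}−z̄) = -236.2200
Denominator Σ(z_t−z̄)² = 515.2400
r_1 = -236.2200 / 515.2400 = -0.458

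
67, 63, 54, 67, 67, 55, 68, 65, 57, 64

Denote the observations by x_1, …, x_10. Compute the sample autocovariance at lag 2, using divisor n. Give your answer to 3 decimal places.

-12.878

Mean x̄ = (67 + 63 + 54 + 67 + 67 + 55 + 68 + 65 + 57 + 64)/10 = 62.7000
Σ_{t=1}^{8}(x_t−x̄)(x_{t+2}−x̄) = -128.7800
γ_2 = -128.7800 / 10 = -12.878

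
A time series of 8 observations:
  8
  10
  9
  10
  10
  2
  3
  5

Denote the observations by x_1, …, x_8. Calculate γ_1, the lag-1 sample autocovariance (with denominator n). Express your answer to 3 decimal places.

Mean x̄ = (8 + 10 + 9 + 10 + 10 + 2 + 3 + 5)/8 = 7.1250
Deviations: 0.8750, 2.8750, 1.8750, 2.8750, 2.8750, -5.1250, -4.1250, -2.1250
Σ_{t=1}^{7}(x_t−x̄)(x_{t+1}−x̄) = 36.7344
γ_1 = 36.7344 / 8 = 4.592

4.592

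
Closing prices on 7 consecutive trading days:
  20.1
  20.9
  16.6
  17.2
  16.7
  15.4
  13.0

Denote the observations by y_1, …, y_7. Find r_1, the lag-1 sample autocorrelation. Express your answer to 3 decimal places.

Mean ȳ = (20.1 + 20.9 + 16.6 + 17.2 + 16.7 + 15.4 + 13.0)/7 = 17.1286
Σ(y_t−ȳ)(y_{t+1}−ȳ) = (11.2065) + (-1.9935) + (-0.0378) + (-0.0306) + (0.7408) + (7.1365) = 17.0220
Denominator Σ(y_t−ȳ)² = 43.5543
r_1 = 17.0220 / 43.5543 = 0.391

0.391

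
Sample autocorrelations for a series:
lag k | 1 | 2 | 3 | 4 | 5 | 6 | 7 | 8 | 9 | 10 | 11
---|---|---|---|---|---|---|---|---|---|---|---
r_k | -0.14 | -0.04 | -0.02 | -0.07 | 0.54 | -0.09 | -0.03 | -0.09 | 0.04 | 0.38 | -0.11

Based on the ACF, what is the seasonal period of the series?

The largest autocorrelation is r_5 = 0.54, with a weaker echo at lag 10 (0.38); the remaining lags stay at or below 0.04.
The dominant spike at lag 5 indicates a seasonal period of 5.

5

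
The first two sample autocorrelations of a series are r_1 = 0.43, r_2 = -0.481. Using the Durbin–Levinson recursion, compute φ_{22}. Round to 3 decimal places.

φ_{22} = (r_2 − r_1²) / (1 − r_1²)
r_1² = (0.43)² = 0.1849
Numerator = -0.481 − 0.1849 = -0.6659; denominator = 1 − 0.1849 = 0.8151
φ_{22} = -0.6659 / 0.8151 = -0.817

-0.817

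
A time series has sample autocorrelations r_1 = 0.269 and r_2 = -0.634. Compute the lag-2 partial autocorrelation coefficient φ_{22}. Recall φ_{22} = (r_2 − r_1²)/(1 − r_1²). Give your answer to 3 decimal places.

φ_{22} = (r_2 − r_1²) / (1 − r_1²)
r_1² = (0.269)² = 0.072361
Numerator = -0.634 − 0.0724 = -0.7064; denominator = 1 − 0.0724 = 0.9276
φ_{22} = -0.7064 / 0.9276 = -0.761

-0.761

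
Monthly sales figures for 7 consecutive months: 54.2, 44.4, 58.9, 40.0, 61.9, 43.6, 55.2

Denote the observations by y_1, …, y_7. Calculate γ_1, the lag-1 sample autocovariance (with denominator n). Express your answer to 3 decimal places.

-55.824

Mean ȳ = (54.2 + 44.4 + 58.9 + 40.0 + 61.9 + 43.6 + 55.2)/7 = 51.1714
Deviations: 3.0286, -6.7714, 7.7286, -11.1714, 10.7286, -7.5714, 4.0286
Σ_{t=1}^{6}(y_t−ȳ)(y_{t+1}−ȳ) = -390.7665
γ_1 = -390.7665 / 7 = -55.824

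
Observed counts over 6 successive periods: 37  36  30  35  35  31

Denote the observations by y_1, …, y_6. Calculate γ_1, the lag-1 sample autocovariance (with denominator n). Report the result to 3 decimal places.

Mean ȳ = (37 + 36 + 30 + 35 + 35 + 31)/6 = 34.0000
Σ_{t=1}^{5}(y_t−ȳ)(y_{t+1}−ȳ) = -8.0000
γ_1 = -8.0000 / 6 = -1.333

-1.333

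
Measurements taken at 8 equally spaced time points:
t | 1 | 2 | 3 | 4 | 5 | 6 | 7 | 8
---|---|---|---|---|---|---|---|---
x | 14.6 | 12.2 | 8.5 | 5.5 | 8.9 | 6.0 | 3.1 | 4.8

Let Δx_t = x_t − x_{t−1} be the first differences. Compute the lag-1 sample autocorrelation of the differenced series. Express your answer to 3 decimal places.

First differences Δx: -2.4, -3.7, -3.0, 3.4, -2.9, -2.9, 1.7
Mean of differences = -1.4000
Numerator Σ(Δx_t−Δx̄)(Δx_{t+1}−Δx̄) = -11.3000
Denominator Σ(Δx_t−Δx̄)² = 46.0000
r_1(Δx) = -11.3000 / 46.0000 = -0.246

-0.246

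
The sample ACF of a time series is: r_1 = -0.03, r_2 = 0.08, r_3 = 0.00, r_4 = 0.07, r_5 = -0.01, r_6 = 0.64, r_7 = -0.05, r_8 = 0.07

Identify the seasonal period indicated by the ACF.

The largest autocorrelation is r_6 = 0.64; the remaining lags stay at or below 0.08.
The dominant spike at lag 6 indicates a seasonal period of 6.

6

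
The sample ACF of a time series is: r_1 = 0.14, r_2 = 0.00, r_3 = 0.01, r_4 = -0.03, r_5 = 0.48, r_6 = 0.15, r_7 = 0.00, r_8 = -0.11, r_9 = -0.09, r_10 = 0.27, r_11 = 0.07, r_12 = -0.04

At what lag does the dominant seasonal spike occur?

The largest autocorrelation is r_5 = 0.48, with a weaker echo at lag 10 (0.27); the remaining lags stay at or below 0.15.
The dominant spike at lag 5 indicates a seasonal period of 5.

5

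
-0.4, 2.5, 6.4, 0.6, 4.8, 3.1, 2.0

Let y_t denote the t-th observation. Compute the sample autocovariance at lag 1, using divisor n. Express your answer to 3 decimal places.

-1.685

Mean ȳ = (-0.4 + 2.5 + 6.4 + 0.6 + 4.8 + 3.1 + 2.0)/7 = 2.7143
Σ_{t=1}^{6}(y_t−ȳ)(y_{t+1}−ȳ) = -11.7959
γ_1 = -11.7959 / 7 = -1.685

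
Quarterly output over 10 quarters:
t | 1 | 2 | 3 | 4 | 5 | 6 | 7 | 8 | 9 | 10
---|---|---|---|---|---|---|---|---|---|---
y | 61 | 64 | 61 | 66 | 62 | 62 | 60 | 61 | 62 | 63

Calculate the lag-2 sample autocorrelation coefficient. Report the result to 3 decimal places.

Mean ȳ = (61 + 64 + 61 + 66 + 62 + 62 + 60 + 61 + 62 + 63)/10 = 62.2000
Numerator Σ_{t=1}^{8}(y_t−ȳ)(y_{t+2}−ȳ) = 7.9200
Denominator Σ(y_t−ȳ)² = 27.6000
r_2 = 7.9200 / 27.6000 = 0.287

0.287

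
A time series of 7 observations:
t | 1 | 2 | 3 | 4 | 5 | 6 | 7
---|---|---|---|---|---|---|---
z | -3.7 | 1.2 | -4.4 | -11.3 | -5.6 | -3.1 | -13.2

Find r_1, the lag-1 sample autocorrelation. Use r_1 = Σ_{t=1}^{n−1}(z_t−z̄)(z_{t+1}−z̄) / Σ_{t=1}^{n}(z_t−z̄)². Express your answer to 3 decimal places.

-0.028

Mean z̄ = (-3.7 + 1.2 − 4.4 − 11.3 − 5.6 − 3.1 − 13.2)/7 = -5.7286
Deviations from mean: 2.0286, 6.9286, 1.3286, -5.5714, 0.1286, 2.6286, -7.4714
Numerator Σ_{t=1}^{6}(z_t−z̄)(z_{t+1}−z̄) = -4.1594
Denominator Σ(z_t−z̄)² = 147.6743
r_1 = -4.1594 / 147.6743 = -0.028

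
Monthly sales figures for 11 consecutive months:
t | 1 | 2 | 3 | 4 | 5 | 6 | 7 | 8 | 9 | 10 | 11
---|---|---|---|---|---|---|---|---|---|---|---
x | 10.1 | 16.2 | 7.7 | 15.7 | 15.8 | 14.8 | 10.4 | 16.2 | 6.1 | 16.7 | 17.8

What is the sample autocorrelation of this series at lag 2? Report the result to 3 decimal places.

Mean x̄ = (10.1 + 16.2 + 7.7 + 15.7 + 15.8 + 14.8 + 10.4 + 16.2 + 6.1 + 16.7 + 17.8)/11 = 13.4091
Numerator Σ_{t=1}^{9}(x_t−x̄)(x_{t+2}−x̄) = 10.5944
Denominator Σ(x_t−x̄)² = 164.6091
r_2 = 10.5944 / 164.6091 = 0.064

0.064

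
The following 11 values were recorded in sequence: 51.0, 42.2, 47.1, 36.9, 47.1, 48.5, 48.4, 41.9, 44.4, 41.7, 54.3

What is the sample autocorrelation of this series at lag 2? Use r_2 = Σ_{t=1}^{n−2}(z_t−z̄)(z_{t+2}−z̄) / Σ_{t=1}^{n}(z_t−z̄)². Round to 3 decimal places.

0.039

Mean z̄ = (51.0 + 42.2 + 47.1 + 36.9 + 47.1 + 48.5 + 48.4 + 41.9 + 44.4 + 41.7 + 54.3)/11 = 45.7727
Numerator Σ_{t=1}^{9}(z_t−z̄)(z_{t+2}−z̄) = 9.5867
Denominator Σ(z_t−z̄)² = 242.8618
r_2 = 9.5867 / 242.8618 = 0.039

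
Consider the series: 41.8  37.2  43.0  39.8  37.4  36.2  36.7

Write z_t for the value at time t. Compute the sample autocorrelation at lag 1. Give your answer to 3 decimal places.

Mean z̄ = (41.8 + 37.2 + 43.0 + 39.8 + 37.4 + 36.2 + 36.7)/7 = 38.8714
Deviations from mean: 2.9286, -1.6714, 4.1286, 0.9286, -1.4714, -2.6714, -2.1714
Σ(z_t−z̄)(z_{t+1}−z̄) = (-4.8949) + (-6.9006) + (3.8337) + (-1.3663) + (3.9308) + (5.8008) = 0.4035
Denominator Σ(z_t−z̄)² = 43.2943
r_1 = 0.4035 / 43.2943 = 0.009

0.009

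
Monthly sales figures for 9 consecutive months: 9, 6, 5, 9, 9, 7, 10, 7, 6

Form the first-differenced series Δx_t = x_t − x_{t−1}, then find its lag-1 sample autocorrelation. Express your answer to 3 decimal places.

-0.267

First differences Δx: -3, -1, 4, 0, -2, 3, -3, -1
Mean of differences = -0.3750
Numerator Σ(Δx_t−Δx̄)(Δx_{t+1}−Δx̄) = -12.7656
Denominator Σ(Δx_t−Δx̄)² = 47.8750
r_1(Δx) = -12.7656 / 47.8750 = -0.267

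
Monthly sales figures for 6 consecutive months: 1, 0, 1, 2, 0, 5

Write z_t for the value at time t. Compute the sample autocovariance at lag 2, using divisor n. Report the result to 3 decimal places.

0.333

Mean z̄ = (1 + 0 + 1 + 2 + 0 + 5)/6 = 1.5000
Σ_{t=1}^{4}(z_t−z̄)(z_{t+2}−z̄) = 2.0000
γ_2 = 2.0000 / 6 = 0.333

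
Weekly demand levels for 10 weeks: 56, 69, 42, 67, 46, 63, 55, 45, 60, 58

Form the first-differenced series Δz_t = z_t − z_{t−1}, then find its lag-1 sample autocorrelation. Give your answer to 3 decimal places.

-0.810

First differences Δz: 13, -27, 25, -21, 17, -8, -10, 15, -2
Mean of differences = 0.2222
Numerator Σ(Δz_t−Δz̄)(Δz_{t+1}−Δz̄) = -2142.0494
Denominator Σ(Δz_t−Δz̄)² = 2645.5556
r_1(Δz) = -2142.0494 / 2645.5556 = -0.810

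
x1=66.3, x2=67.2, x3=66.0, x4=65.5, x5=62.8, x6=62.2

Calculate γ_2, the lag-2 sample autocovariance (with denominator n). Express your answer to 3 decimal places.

-0.200

Mean x̄ = (66.3 + 67.2 + 66.0 + 65.5 + 62.8 + 62.2)/6 = 65.0000
Σ_{t=1}^{4}(x_t−x̄)(x_{t+2}−x̄) = -1.2000
γ_2 = -1.2000 / 6 = -0.200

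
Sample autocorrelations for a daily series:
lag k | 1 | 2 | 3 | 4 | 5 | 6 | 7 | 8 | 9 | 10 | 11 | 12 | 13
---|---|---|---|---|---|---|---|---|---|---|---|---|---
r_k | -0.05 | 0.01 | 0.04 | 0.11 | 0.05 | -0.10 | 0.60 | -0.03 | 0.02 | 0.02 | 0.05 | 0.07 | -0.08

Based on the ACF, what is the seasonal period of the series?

7

The largest autocorrelation is r_7 = 0.60; the remaining lags stay at or below 0.11.
The dominant spike at lag 7 indicates a seasonal period of 7.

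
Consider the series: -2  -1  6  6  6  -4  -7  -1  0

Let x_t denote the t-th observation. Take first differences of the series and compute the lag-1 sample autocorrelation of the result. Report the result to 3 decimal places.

0.128

First differences Δx: 1, 7, 0, 0, -10, -3, 6, 1
Mean of differences = 0.2500
Numerator Σ(Δx_t−Δx̄)(Δx_{t+1}−Δx̄) = 24.9375
Denominator Σ(Δx_t−Δx̄)² = 195.5000
r_1(Δx) = 24.9375 / 195.5000 = 0.128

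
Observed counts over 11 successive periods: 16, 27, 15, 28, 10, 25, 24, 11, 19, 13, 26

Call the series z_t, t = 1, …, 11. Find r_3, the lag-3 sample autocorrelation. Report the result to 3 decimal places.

Mean z̄ = (16 + 27 + 15 + 28 + 10 + 25 + 24 + 11 + 19 + 13 + 26)/11 = 19.4545
Numerator Σ_{t=1}^{8}(z_t−z̄)(z_{t+3}−z̄) = -93.9835
Denominator Σ(z_t−z̄)² = 458.7273
r_3 = -93.9835 / 458.7273 = -0.205

-0.205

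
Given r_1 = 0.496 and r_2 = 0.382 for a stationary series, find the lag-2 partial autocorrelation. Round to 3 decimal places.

0.180

φ_{22} = (r_2 − r_1²) / (1 − r_1²)
r_1² = (0.496)² = 0.246016
Numerator = 0.382 − 0.2460 = 0.1360; denominator = 1 − 0.2460 = 0.7540
φ_{22} = 0.1360 / 0.7540 = 0.180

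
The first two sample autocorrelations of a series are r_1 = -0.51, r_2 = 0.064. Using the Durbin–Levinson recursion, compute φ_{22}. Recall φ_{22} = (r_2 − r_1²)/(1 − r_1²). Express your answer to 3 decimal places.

φ_{22} = (r_2 − r_1²) / (1 − r_1²)
r_1² = (-0.51)² = 0.2601
Numerator = 0.064 − 0.2601 = -0.1961; denominator = 1 − 0.2601 = 0.7399
φ_{22} = -0.1961 / 0.7399 = -0.265

-0.265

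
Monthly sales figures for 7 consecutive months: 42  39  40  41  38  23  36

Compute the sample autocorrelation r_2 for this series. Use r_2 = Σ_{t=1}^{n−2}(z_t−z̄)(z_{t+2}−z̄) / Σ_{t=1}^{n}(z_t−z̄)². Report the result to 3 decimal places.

-0.123

Mean z̄ = (42 + 39 + 40 + 41 + 38 + 23 + 36)/7 = 37.0000
Σ(z_t−z̄)(z_{t+2}−z̄) = (15.0000) + (8.0000) + (3.0000) + (-56.0000) + (-1.0000) = -31.0000
Denominator Σ(z_t−z̄)² = 252.0000
r_2 = -31.0000 / 252.0000 = -0.123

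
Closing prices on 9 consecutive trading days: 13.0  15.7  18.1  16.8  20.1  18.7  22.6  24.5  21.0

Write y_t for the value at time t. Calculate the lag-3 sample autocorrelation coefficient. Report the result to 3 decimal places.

Mean ȳ = (13.0 + 15.7 + 18.1 + 16.8 + 20.1 + 18.7 + 22.6 + 24.5 + 21.0)/9 = 18.9444
Σ(y_t−ȳ)(y_{t+3}−ȳ) = (12.7475) + (-3.7491) + (0.2064) + (-7.8391) + (6.4198) + (-0.5025) = 7.2830
Denominator Σ(y_t−ȳ)² = 101.0222
r_3 = 7.2830 / 101.0222 = 0.072

0.072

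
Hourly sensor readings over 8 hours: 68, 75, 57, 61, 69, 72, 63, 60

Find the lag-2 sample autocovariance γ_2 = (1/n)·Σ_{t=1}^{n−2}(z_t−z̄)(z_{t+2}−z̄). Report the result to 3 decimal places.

-20.895

Mean z̄ = (68 + 75 + 57 + 61 + 69 + 72 + 63 + 60)/8 = 65.6250
Σ_{t=1}^{6}(z_t−z̄)(z_{t+2}−z̄) = -167.1563
γ_2 = -167.1563 / 8 = -20.895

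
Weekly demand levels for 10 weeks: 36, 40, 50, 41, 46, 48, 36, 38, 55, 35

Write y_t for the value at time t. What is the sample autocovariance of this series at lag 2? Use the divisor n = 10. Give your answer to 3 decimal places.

-12.200

Mean ȳ = (36 + 40 + 50 + 41 + 46 + 48 + 36 + 38 + 55 + 35)/10 = 42.5000
Σ_{t=1}^{8}(y_t−ȳ)(y_{t+2}−ȳ) = -122.0000
γ_2 = -122.0000 / 10 = -12.200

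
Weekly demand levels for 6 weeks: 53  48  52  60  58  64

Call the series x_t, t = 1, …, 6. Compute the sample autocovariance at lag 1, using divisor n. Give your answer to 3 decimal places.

10.495

Mean x̄ = (53 + 48 + 52 + 60 + 58 + 64)/6 = 55.8333
Σ_{t=1}^{5}(x_t−x̄)(x_{t+1}−x̄) = 62.9722
γ_1 = 62.9722 / 6 = 10.495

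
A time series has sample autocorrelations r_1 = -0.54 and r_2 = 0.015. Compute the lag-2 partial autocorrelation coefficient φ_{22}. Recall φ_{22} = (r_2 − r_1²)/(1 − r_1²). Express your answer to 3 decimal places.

φ_{22} = (r_2 − r_1²) / (1 − r_1²)
r_1² = (-0.54)² = 0.2916
Numerator = 0.015 − 0.2916 = -0.2766; denominator = 1 − 0.2916 = 0.7084
φ_{22} = -0.2766 / 0.7084 = -0.390

-0.390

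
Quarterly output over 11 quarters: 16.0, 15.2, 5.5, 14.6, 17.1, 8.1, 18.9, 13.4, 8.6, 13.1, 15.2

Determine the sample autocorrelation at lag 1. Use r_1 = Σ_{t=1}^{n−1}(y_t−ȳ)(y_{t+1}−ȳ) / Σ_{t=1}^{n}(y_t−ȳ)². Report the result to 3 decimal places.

-0.369

Mean ȳ = (16.0 + 15.2 + 5.5 + 14.6 + 17.1 + 8.1 + 18.9 + 13.4 + 8.6 + 13.1 + 15.2)/11 = 13.2455
Numerator Σ_{t=1}^{10}(y_t−ȳ)(y_{t+1}−ȳ) = -63.4066
Denominator Σ(y_t−ȳ)² = 171.9873
r_1 = -63.4066 / 171.9873 = -0.369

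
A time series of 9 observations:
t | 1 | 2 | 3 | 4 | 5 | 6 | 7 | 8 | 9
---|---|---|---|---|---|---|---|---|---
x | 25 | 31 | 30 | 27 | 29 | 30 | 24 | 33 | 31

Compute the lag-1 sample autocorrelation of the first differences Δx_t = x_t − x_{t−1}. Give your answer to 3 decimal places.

First differences Δx: 6, -1, -3, 2, 1, -6, 9, -2
Mean of differences = 0.7500
Numerator Σ(Δx_t−Δx̄)(Δx_{t+1}−Δx̄) = -87.0625
Denominator Σ(Δx_t−Δx̄)² = 167.5000
r_1(Δx) = -87.0625 / 167.5000 = -0.520

-0.520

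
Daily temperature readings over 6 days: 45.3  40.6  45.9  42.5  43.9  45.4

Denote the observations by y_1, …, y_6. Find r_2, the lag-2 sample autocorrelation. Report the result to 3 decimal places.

0.252

Mean ȳ = (45.3 + 40.6 + 45.9 + 42.5 + 43.9 + 45.4)/6 = 43.9333
Deviations from mean: 1.3667, -3.3333, 1.9667, -1.4333, -0.0333, 1.4667
Σ(y_t−ȳ)(y_{t+2}−ȳ) = (2.6878) + (4.7778) + (-0.0656) + (-2.1022) = 5.2978
Denominator Σ(y_t−ȳ)² = 21.0533
r_2 = 5.2978 / 21.0533 = 0.252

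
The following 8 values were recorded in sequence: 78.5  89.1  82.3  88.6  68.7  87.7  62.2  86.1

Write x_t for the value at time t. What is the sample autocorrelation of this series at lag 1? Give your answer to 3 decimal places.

-0.571

Mean x̄ = (78.5 + 89.1 + 82.3 + 88.6 + 68.7 + 87.7 + 62.2 + 86.1)/8 = 80.4000
Deviations from mean: -1.9000, 8.7000, 1.9000, 8.2000, -11.7000, 7.3000, -18.2000, 5.7000
Σ(x_t−x̄)(x_{t+1}−x̄) = (-16.5300) + (16.5300) + (15.5800) + (-95.9400) + (-85.4100) + (-132.8600) + (-103.7400) = -402.3700
Denominator Σ(x_t−x̄)² = 704.0600
r_1 = -402.3700 / 704.0600 = -0.571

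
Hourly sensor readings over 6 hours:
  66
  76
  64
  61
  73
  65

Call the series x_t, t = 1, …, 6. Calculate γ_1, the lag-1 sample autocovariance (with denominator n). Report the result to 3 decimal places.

-11.542

Mean x̄ = (66 + 76 + 64 + 61 + 73 + 65)/6 = 67.5000
Deviations: -1.5000, 8.5000, -3.5000, -6.5000, 5.5000, -2.5000
Σ_{t=1}^{5}(x_t−x̄)(x_{t+1}−x̄) = -69.2500
γ_1 = -69.2500 / 6 = -11.542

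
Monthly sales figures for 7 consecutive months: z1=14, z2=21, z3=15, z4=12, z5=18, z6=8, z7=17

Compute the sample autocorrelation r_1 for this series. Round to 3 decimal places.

-0.463

Mean z̄ = (14 + 21 + 15 + 12 + 18 + 8 + 17)/7 = 15.0000
Deviations from mean: -1.0000, 6.0000, 0.0000, -3.0000, 3.0000, -7.0000, 2.0000
Numerator Σ_{t=1}^{6}(z_t−z̄)(z_{t+1}−z̄) = -50.0000
Denominator Σ(z_t−z̄)² = 108.0000
r_1 = -50.0000 / 108.0000 = -0.463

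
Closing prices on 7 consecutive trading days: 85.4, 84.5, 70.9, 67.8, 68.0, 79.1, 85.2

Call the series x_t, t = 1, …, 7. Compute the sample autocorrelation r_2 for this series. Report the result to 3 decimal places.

Mean x̄ = (85.4 + 84.5 + 70.9 + 67.8 + 68.0 + 79.1 + 85.2)/7 = 77.2714
Deviations from mean: 8.1286, 7.2286, -6.3714, -9.4714, -9.2714, 1.8286, 7.9286
Σ(x_t−x̄)(x_{t+2}−x̄) = (-51.7906) + (-68.4649) + (59.0722) + (-17.3192) + (-73.5092) = -152.0116
Denominator Σ(x_t−x̄)² = 400.7943
r_2 = -152.0116 / 400.7943 = -0.379

-0.379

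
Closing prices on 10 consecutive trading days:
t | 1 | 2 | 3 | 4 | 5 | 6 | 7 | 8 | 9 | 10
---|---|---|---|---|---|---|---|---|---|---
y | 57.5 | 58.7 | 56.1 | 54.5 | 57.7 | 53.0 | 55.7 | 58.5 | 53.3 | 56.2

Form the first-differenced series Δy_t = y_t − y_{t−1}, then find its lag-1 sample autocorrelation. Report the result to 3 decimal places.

First differences Δy: 1.2, -2.6, -1.6, 3.2, -4.7, 2.7, 2.8, -5.2, 2.9
Mean of differences = -0.1444
Numerator Σ(Δy_t−Δȳ)(Δy_{t+1}−Δȳ) = -54.6909
Denominator Σ(Δy_t−Δȳ)² = 93.4822
r_1(Δy) = -54.6909 / 93.4822 = -0.585

-0.585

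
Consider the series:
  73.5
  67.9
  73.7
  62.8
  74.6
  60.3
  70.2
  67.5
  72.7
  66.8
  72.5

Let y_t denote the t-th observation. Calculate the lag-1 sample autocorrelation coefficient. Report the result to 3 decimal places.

Mean ȳ = (73.5 + 67.9 + 73.7 + 62.8 + 74.6 + 60.3 + 70.2 + 67.5 + 72.7 + 66.8 + 72.5)/11 = 69.3182
Numerator Σ_{t=1}^{10}(y_t−ȳ)(y_{t+1}−ȳ) = -154.9994
Denominator Σ(y_t−ȳ)² = 222.3964
r_1 = -154.9994 / 222.3964 = -0.697

-0.697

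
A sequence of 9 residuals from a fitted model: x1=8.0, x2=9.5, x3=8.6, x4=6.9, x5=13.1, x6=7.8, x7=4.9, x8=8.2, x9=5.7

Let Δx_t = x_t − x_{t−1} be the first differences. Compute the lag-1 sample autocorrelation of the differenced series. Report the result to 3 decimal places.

First differences Δx: 1.5, -0.9, -1.7, 6.2, -5.3, -2.9, 3.3, -2.5
Mean of differences = -0.2875
Numerator Σ(Δx_t−Δx̄)(Δx_{t+1}−Δx̄) = -46.1264
Denominator Σ(Δx_t−Δx̄)² = 97.3688
r_1(Δx) = -46.1264 / 97.3688 = -0.474

-0.474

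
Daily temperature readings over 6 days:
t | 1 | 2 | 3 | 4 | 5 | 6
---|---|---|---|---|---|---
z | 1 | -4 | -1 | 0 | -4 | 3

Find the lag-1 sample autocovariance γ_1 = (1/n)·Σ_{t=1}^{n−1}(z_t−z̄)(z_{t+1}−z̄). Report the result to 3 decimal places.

-3.366

Mean z̄ = (1 − 4 − 1 + 0 − 4 + 3)/6 = -0.8333
Σ_{t=1}^{5}(z_t−z̄)(z_{t+1}−z̄) = -20.1944
γ_1 = -20.1944 / 6 = -3.366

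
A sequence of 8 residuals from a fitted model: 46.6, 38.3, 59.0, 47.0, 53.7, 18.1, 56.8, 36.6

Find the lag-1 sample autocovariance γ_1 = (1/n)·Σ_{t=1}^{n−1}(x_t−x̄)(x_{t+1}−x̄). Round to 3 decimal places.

-88.564

Mean x̄ = (46.6 + 38.3 + 59.0 + 47.0 + 53.7 + 18.1 + 56.8 + 36.6)/8 = 44.5125
Σ_{t=1}^{7}(x_t−x̄)(x_{t+1}−x̄) = -708.5139
γ_1 = -708.5139 / 8 = -88.564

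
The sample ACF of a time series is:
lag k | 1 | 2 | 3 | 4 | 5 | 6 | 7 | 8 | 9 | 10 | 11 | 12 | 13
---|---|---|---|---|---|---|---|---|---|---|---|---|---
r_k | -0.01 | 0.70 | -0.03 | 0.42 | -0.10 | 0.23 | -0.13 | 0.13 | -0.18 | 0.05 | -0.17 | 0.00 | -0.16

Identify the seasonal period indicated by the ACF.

2

The largest autocorrelation is r_2 = 0.70, with weaker echoes at lags 4 (0.42) and 6 (0.23); the remaining lags stay at or below 0.13.
The dominant spike at lag 2 indicates a seasonal period of 2.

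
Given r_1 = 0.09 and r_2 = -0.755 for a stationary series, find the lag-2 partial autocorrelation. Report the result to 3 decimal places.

-0.769

φ_{22} = (r_2 − r_1²) / (1 − r_1²)
r_1² = (0.09)² = 0.0081
Numerator = -0.755 − 0.0081 = -0.7631; denominator = 1 − 0.0081 = 0.9919
φ_{22} = -0.7631 / 0.9919 = -0.769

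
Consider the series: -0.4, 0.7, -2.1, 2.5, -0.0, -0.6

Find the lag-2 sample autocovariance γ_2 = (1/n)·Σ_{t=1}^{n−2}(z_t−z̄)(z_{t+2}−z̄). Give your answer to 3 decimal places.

0.180

Mean z̄ = (-0.4 + 0.7 − 2.1 + 2.5 − 0.0 − 0.6)/6 = 0.0167
Σ_{t=1}^{4}(z_t−z̄)(z_{t+2}−z̄) = 1.0828
γ_2 = 1.0828 / 6 = 0.180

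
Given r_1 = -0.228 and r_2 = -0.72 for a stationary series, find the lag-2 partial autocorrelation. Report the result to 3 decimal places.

-0.814

φ_{22} = (r_2 − r_1²) / (1 − r_1²)
r_1² = (-0.228)² = 0.051984
Numerator = -0.72 − 0.0520 = -0.7720; denominator = 1 − 0.0520 = 0.9480
φ_{22} = -0.7720 / 0.9480 = -0.814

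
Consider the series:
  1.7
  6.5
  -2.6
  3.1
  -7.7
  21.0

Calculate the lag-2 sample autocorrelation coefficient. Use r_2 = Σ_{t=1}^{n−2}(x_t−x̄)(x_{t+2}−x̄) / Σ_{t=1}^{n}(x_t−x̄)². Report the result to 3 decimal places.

Mean x̄ = (1.7 + 6.5 − 2.6 + 3.1 − 7.7 + 21.0)/6 = 3.6667
Deviations from mean: -1.9667, 2.8333, -6.2667, -0.5667, -11.3667, 17.3333
Σ(x_t−x̄)(x_{t+2}−x̄) = (12.3244) + (-1.6056) + (71.2311) + (-9.8222) = 72.1278
Denominator Σ(x_t−x̄)² = 481.1333
r_2 = 72.1278 / 481.1333 = 0.150

0.150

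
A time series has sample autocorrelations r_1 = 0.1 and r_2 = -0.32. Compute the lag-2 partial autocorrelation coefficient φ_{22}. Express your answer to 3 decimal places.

-0.333

φ_{22} = (r_2 − r_1²) / (1 − r_1²)
r_1² = (0.1)² = 0.01
Numerator = -0.32 − 0.0100 = -0.3300; denominator = 1 − 0.0100 = 0.9900
φ_{22} = -0.3300 / 0.9900 = -0.333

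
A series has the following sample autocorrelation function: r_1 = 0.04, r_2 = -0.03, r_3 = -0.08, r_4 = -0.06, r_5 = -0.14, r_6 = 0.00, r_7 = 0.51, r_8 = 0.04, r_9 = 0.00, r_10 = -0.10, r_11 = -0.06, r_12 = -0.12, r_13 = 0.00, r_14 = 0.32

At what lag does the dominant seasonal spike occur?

The largest autocorrelation is r_7 = 0.51, with a weaker echo at lag 14 (0.32); the remaining lags stay at or below 0.04.
The dominant spike at lag 7 indicates a seasonal period of 7.

7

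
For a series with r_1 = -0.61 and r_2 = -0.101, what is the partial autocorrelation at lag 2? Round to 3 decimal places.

-0.753

φ_{22} = (r_2 − r_1²) / (1 − r_1²)
r_1² = (-0.61)² = 0.3721
Numerator = -0.101 − 0.3721 = -0.4731; denominator = 1 − 0.3721 = 0.6279
φ_{22} = -0.4731 / 0.6279 = -0.753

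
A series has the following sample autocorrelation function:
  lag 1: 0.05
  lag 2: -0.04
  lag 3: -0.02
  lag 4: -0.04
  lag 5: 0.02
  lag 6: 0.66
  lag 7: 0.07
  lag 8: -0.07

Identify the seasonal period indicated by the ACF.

6

The largest autocorrelation is r_6 = 0.66; the remaining lags stay at or below 0.07.
The dominant spike at lag 6 indicates a seasonal period of 6.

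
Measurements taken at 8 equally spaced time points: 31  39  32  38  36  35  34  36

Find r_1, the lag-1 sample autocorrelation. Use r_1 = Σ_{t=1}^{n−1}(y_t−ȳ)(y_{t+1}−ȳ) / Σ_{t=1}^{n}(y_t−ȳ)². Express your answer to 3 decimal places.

-0.672

Mean ȳ = (31 + 39 + 32 + 38 + 36 + 35 + 34 + 36)/8 = 35.1250
Numerator Σ_{t=1}^{7}(y_t−ȳ)(y_{t+1}−ȳ) = -35.5156
Denominator Σ(y_t−ȳ)² = 52.8750
r_1 = -35.5156 / 52.8750 = -0.672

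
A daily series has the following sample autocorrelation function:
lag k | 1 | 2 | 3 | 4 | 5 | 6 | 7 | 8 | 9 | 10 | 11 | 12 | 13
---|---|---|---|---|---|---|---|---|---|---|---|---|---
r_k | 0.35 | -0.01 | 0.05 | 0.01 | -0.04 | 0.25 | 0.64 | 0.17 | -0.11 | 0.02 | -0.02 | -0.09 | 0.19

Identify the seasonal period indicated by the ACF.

7

The largest autocorrelation is r_7 = 0.64; the remaining lags stay at or below 0.35.
The dominant spike at lag 7 indicates a seasonal period of 7.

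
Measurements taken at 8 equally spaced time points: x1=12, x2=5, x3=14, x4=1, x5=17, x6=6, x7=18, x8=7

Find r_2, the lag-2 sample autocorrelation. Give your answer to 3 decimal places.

Mean x̄ = (12 + 5 + 14 + 1 + 17 + 6 + 18 + 7)/8 = 10.0000
Deviations from mean: 2.0000, -5.0000, 4.0000, -9.0000, 7.0000, -4.0000, 8.0000, -3.0000
Σ(x_t−x̄)(x_{t+2}−x̄) = (8.0000) + (45.0000) + (28.0000) + (36.0000) + (56.0000) + (12.0000) = 185.0000
Denominator Σ(x_t−x̄)² = 264.0000
r_2 = 185.0000 / 264.0000 = 0.701

0.701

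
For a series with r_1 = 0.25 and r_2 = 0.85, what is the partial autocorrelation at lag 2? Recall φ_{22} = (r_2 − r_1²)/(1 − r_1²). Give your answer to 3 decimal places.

φ_{22} = (r_2 − r_1²) / (1 − r_1²)
r_1² = (0.25)² = 0.0625
Numerator = 0.85 − 0.0625 = 0.7875; denominator = 1 − 0.0625 = 0.9375
φ_{22} = 0.7875 / 0.9375 = 0.840

0.840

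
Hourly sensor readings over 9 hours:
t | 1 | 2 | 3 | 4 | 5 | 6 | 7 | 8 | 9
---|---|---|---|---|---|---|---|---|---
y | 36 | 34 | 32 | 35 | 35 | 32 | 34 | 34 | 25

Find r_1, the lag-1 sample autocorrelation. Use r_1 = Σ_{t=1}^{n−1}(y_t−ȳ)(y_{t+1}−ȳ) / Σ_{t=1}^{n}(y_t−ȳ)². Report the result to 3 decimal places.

-0.070

Mean ȳ = (36 + 34 + 32 + 35 + 35 + 32 + 34 + 34 + 25)/9 = 33.0000
Numerator Σ_{t=1}^{8}(y_t−ȳ)(y_{t+1}−ȳ) = -6.0000
Denominator Σ(y_t−ȳ)² = 86.0000
r_1 = -6.0000 / 86.0000 = -0.070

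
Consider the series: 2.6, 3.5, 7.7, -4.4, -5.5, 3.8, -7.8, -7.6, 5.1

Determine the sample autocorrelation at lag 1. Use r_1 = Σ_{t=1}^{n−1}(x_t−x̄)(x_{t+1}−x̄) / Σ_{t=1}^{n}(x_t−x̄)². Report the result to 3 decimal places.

Mean x̄ = (2.6 + 3.5 + 7.7 − 4.4 − 5.5 + 3.8 − 7.8 − 7.6 + 5.1)/9 = -0.2889
Numerator Σ_{t=1}^{8}(x_t−x̄)(x_{t+1}−x̄) = -6.7090
Denominator Σ(x_t−x̄)² = 286.2089
r_1 = -6.7090 / 286.2089 = -0.023

-0.023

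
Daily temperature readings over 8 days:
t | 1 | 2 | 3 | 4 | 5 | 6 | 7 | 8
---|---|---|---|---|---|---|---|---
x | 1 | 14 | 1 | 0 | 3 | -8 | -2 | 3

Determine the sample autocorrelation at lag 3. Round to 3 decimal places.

0.119

Mean x̄ = (1 + 14 + 1 + 0 + 3 − 8 − 2 + 3)/8 = 1.5000
Deviations from mean: -0.5000, 12.5000, -0.5000, -1.5000, 1.5000, -9.5000, -3.5000, 1.5000
Σ(x_t−x̄)(x_{t+3}−x̄) = (0.7500) + (18.7500) + (4.7500) + (5.2500) + (2.2500) = 31.7500
Denominator Σ(x_t−x̄)² = 266.0000
r_3 = 31.7500 / 266.0000 = 0.119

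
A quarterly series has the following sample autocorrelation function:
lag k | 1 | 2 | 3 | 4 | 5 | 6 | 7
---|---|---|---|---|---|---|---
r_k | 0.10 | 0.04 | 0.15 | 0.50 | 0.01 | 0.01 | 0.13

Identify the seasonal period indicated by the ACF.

4

The largest autocorrelation is r_4 = 0.50; the remaining lags stay at or below 0.15.
The dominant spike at lag 4 indicates a seasonal period of 4.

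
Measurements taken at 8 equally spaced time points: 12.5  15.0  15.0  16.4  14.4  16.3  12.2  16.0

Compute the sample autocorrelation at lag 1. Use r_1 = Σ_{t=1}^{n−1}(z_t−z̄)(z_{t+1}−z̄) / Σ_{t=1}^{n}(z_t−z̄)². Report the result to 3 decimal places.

-0.450

Mean z̄ = (12.5 + 15.0 + 15.0 + 16.4 + 14.4 + 16.3 + 12.2 + 16.0)/8 = 14.7250
Deviations from mean: -2.2250, 0.2750, 0.2750, 1.6750, -0.3250, 1.5750, -2.5250, 1.2750
Σ(z_t−z̄)(z_{t+1}−z̄) = (-0.6119) + (0.0756) + (0.4606) + (-0.5444) + (-0.5119) + (-3.9769) + (-3.2194) = -8.3281
Denominator Σ(z_t−z̄)² = 18.4950
r_1 = -8.3281 / 18.4950 = -0.450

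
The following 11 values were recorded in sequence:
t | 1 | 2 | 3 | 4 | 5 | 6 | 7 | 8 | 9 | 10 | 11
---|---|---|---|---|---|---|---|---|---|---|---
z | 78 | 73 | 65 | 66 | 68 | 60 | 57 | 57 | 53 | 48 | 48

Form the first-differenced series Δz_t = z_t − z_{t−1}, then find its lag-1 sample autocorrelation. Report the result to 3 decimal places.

First differences Δz: -5, -8, 1, 2, -8, -3, 0, -4, -5, 0
Mean of differences = -3.0000
Numerator Σ(Δz_t−Δz̄)(Δz_{t+1}−Δz̄) = -22.0000
Denominator Σ(Δz_t−Δz̄)² = 118.0000
r_1(Δz) = -22.0000 / 118.0000 = -0.186

-0.186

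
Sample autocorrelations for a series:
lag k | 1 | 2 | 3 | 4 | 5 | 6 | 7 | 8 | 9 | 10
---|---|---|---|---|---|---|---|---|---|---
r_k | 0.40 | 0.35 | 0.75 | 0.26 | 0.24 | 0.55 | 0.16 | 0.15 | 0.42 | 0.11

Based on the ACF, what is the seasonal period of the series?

The largest autocorrelation is r_3 = 0.75, with weaker echoes at lags 6 (0.55) and 9 (0.42); the remaining lags stay at or below 0.40. The elevated value at lag 1 (0.40), dropping to 0.35 at lag 2, reflects decaying short-term dependence rather than seasonality.
The dominant spike at lag 3 indicates a seasonal period of 3.

3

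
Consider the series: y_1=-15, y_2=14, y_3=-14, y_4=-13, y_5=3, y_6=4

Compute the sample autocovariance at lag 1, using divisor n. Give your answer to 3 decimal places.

Mean ȳ = (-15 + 14 − 14 − 13 + 3 + 4)/6 = -3.5000
Deviations: -11.5000, 17.5000, -10.5000, -9.5000, 6.5000, 7.5000
Σ_{t=1}^{5}(y_t−ȳ)(y_{t+1}−ȳ) = -298.2500
γ_1 = -298.2500 / 6 = -49.708

-49.708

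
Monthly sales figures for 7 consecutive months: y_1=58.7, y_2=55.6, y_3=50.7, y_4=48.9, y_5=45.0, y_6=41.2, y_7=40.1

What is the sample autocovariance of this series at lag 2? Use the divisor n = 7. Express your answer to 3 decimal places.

Mean ȳ = (58.7 + 55.6 + 50.7 + 48.9 + 45.0 + 41.2 + 40.1)/7 = 48.6000
Σ_{t=1}^{5}(y_t−ȳ)(y_{t+2}−ȳ) = 44.1300
γ_2 = 44.1300 / 7 = 6.304

6.304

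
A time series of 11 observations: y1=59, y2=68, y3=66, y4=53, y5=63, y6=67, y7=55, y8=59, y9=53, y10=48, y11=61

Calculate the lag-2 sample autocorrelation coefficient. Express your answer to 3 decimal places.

-0.187

Mean ȳ = (59 + 68 + 66 + 53 + 63 + 67 + 55 + 59 + 53 + 48 + 61)/11 = 59.2727
Numerator Σ_{t=1}^{9}(y_t−ȳ)(y_{t+2}−ȳ) = -78.9669
Denominator Σ(y_t−ȳ)² = 422.1818
r_2 = -78.9669 / 422.1818 = -0.187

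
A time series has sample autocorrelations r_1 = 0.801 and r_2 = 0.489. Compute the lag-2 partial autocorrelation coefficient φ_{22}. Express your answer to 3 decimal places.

-0.426

φ_{22} = (r_2 − r_1²) / (1 − r_1²)
r_1² = (0.801)² = 0.641601
Numerator = 0.489 − 0.6416 = -0.1526; denominator = 1 − 0.6416 = 0.3584
φ_{22} = -0.1526 / 0.3584 = -0.426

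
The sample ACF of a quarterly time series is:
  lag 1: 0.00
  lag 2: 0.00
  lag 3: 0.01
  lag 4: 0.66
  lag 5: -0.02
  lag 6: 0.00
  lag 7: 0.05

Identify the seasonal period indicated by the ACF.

The largest autocorrelation is r_4 = 0.66; the remaining lags stay at or below 0.05.
The dominant spike at lag 4 indicates a seasonal period of 4.

4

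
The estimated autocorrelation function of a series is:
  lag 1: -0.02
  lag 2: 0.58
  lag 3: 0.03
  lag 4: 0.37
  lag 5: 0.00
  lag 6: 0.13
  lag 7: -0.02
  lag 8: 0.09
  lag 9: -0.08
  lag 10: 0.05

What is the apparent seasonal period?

2

The largest autocorrelation is r_2 = 0.58, with a weaker echo at lag 4 (0.37); the remaining lags stay at or below 0.13.
The dominant spike at lag 2 indicates a seasonal period of 2.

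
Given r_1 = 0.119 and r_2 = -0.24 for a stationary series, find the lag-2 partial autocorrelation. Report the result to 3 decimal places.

φ_{22} = (r_2 − r_1²) / (1 − r_1²)
r_1² = (0.119)² = 0.014161
Numerator = -0.24 − 0.0142 = -0.2542; denominator = 1 − 0.0142 = 0.9858
φ_{22} = -0.2542 / 0.9858 = -0.258

-0.258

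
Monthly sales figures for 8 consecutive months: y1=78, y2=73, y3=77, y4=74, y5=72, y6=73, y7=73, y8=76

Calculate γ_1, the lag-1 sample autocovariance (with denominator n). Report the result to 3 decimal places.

-0.656

Mean ȳ = (78 + 73 + 77 + 74 + 72 + 73 + 73 + 76)/8 = 74.5000
Deviations: 3.5000, -1.5000, 2.5000, -0.5000, -2.5000, -1.5000, -1.5000, 1.5000
Σ_{t=1}^{7}(y_t−ȳ)(y_{t+1}−ȳ) = -5.2500
γ_1 = -5.2500 / 8 = -0.656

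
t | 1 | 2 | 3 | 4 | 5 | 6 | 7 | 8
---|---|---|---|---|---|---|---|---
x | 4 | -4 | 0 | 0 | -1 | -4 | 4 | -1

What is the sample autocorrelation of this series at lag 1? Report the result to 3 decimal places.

-0.509

Mean x̄ = (4 − 4 + 0 + 0 − 1 − 4 + 4 − 1)/8 = -0.2500
Numerator Σ_{t=1}^{7}(x_t−x̄)(x_{t+1}−x̄) = -33.3125
Denominator Σ(x_t−x̄)² = 65.5000
r_1 = -33.3125 / 65.5000 = -0.509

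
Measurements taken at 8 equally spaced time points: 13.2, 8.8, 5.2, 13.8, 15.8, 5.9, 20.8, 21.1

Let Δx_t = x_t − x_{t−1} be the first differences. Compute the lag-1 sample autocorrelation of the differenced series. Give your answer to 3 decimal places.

First differences Δx: -4.4, -3.6, 8.6, 2.0, -9.9, 14.9, 0.3
Mean of differences = 1.1286
Numerator Σ(Δx_t−Δx̄)(Δx_{t+1}−Δx̄) = -175.5765
Denominator Σ(Δx_t−Δx̄)² = 421.4743
r_1(Δx) = -175.5765 / 421.4743 = -0.417

-0.417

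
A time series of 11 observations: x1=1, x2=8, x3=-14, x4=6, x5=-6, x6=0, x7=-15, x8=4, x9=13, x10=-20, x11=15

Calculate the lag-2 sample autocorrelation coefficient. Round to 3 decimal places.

0.087

Mean x̄ = (1 + 8 − 14 + 6 − 6 + 0 − 15 + 4 + 13 − 20 + 15)/11 = -0.7273
Numerator Σ_{t=1}^{9}(x_t−x̄)(x_{t+2}−x̄) = 118.2149
Denominator Σ(x_t−x̄)² = 1362.1818
r_2 = 118.2149 / 1362.1818 = 0.087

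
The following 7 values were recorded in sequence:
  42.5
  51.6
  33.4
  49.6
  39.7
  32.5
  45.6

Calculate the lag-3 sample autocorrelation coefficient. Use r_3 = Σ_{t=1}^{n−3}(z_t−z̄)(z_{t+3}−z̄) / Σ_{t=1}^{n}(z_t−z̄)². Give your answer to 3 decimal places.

Mean z̄ = (42.5 + 51.6 + 33.4 + 49.6 + 39.7 + 32.5 + 45.6)/7 = 42.1286
Deviations from mean: 0.3714, 9.4714, -8.7286, 7.4714, -2.4286, -9.6286, 3.4714
Σ(z_t−z̄)(z_{t+3}−z̄) = (2.7751) + (-23.0020) + (84.0437) + (25.9365) = 89.7533
Denominator Σ(z_t−z̄)² = 332.5143
r_3 = 89.7533 / 332.5143 = 0.270

0.270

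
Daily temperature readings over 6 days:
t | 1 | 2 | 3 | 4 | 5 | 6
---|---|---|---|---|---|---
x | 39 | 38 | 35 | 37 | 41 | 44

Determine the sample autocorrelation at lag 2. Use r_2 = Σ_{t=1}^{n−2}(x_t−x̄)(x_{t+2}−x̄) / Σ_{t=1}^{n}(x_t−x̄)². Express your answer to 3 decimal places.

-0.320

Mean x̄ = (39 + 38 + 35 + 37 + 41 + 44)/6 = 39.0000
Deviations from mean: 0.0000, -1.0000, -4.0000, -2.0000, 2.0000, 5.0000
Σ(x_t−x̄)(x_{t+2}−x̄) = (0.0000) + (2.0000) + (-8.0000) + (-10.0000) = -16.0000
Denominator Σ(x_t−x̄)² = 50.0000
r_2 = -16.0000 / 50.0000 = -0.320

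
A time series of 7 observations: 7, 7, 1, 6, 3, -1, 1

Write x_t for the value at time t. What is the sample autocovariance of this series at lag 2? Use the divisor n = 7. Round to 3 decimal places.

Mean x̄ = (7 + 7 + 1 + 6 + 3 − 1 + 1)/7 = 3.4286
Deviations: 3.5714, 3.5714, -2.4286, 2.5714, -0.4286, -4.4286, -2.4286
Σ_{t=1}^{5}(x_t−x̄)(x_{t+2}−x̄) = -8.7959
γ_2 = -8.7959 / 7 = -1.257

-1.257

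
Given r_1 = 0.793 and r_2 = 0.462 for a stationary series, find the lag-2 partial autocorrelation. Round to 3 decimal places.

φ_{22} = (r_2 − r_1²) / (1 − r_1²)
r_1² = (0.793)² = 0.628849
Numerator = 0.462 − 0.6288 = -0.1668; denominator = 1 − 0.6288 = 0.3712
φ_{22} = -0.1668 / 0.3712 = -0.450

-0.450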